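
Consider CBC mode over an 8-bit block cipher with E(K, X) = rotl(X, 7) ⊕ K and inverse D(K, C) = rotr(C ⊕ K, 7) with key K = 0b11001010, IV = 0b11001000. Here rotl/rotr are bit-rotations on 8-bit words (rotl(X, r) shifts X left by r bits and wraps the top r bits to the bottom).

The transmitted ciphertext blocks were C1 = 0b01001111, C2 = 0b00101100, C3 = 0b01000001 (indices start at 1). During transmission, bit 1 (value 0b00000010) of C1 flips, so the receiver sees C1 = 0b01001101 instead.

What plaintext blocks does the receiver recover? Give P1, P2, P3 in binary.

P1 = 0b11000111, P2 = 0b10000000, P3 = 0b00111011

CBC decryption: P_i = D(K, C_i) ⊕ C_{i−1}, with C_{0} = IV.
Only C1 changed, to 0b01001101. In CBC, a change in C_i garbles P_i and flips the same bit in P_{i+1}. Decrypting the received ciphertext:
P1: D(K, 0b01001101) = 0b00001111; 0b00001111 ⊕ 0b11001000 = 0b11000111.
P2: D(K, 0b00101100) = 0b11001101; 0b11001101 ⊕ 0b01001101 = 0b10000000.
P3: D(K, 0b01000001) = 0b00010111; 0b00010111 ⊕ 0b00101100 = 0b00111011.
Blocks that differ from the original plaintext: P1, P2.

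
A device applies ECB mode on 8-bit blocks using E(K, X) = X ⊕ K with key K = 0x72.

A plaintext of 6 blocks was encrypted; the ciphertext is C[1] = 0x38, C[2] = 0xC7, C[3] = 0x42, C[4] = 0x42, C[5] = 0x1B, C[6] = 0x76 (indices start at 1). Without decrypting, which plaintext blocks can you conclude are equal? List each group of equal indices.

ECB encrypts each block independently with the same key, so equal ciphertext blocks imply equal plaintext blocks.
C[3] = C[4] = 0x42, so P[3] = P[4].

P[3] = P[4]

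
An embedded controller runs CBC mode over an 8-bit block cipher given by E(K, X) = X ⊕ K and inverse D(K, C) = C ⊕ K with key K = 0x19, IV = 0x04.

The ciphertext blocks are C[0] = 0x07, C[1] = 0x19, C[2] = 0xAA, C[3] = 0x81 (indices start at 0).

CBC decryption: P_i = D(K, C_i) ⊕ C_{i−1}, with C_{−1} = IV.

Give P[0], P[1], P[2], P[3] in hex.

P[0] = 0x1A, P[1] = 0x07, P[2] = 0xAA, P[3] = 0x32

P[0]: D(K, 0x07) = 0x1E; 0x1E ⊕ 0x04 = 0x1A.
P[1]: D(K, 0x19) = 0x00; 0x00 ⊕ 0x07 = 0x07.
P[2]: D(K, 0xAA) = 0xB3; 0xB3 ⊕ 0x19 = 0xAA.
P[3]: D(K, 0x81) = 0x98; 0x98 ⊕ 0xAA = 0x32.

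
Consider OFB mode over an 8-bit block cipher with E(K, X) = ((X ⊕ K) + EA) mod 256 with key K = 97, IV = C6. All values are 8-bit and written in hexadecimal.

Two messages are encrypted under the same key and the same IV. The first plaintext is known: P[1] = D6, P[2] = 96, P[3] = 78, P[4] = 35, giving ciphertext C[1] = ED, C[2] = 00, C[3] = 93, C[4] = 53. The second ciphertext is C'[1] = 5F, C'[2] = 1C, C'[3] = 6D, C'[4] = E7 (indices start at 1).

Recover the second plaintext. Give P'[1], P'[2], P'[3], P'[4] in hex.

In OFB with a reused IV, both messages share the same keystream S_i, so C_i ⊕ C'_i = P_i ⊕ P'_i and thus P'_i = P_i ⊕ C_i ⊕ C'_i.
P'[1]: D6 ⊕ ED ⊕ 5F = 64.
P'[2]: 96 ⊕ 00 ⊕ 1C = 8A.
P'[3]: 78 ⊕ 93 ⊕ 6D = 86.
P'[4]: 35 ⊕ 53 ⊕ E7 = 81.

P'[1] = 64, P'[2] = 8A, P'[3] = 86, P'[4] = 81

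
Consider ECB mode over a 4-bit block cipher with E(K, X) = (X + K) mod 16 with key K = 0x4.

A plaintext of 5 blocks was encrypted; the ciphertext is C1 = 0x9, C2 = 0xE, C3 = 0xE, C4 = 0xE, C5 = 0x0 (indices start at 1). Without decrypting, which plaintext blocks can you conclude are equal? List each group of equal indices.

ECB encrypts each block independently with the same key, so equal ciphertext blocks imply equal plaintext blocks.
C2 = C3 = C4 = 0xE, so P2 = P3 = P4.

P2 = P3 = P4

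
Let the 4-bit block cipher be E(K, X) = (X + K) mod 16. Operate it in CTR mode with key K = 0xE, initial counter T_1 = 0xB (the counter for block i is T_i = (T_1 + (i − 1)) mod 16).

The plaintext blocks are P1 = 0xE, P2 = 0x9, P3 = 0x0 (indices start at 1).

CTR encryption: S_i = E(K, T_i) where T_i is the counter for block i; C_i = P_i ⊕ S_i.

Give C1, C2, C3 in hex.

C1 = 0x7, C2 = 0x3, C3 = 0xB

C1: T = 0xB, S = E(K, T) = 0x9; 0xE ⊕ 0x9 = 0x7.
C2: T = 0xC, S = E(K, T) = 0xA; 0x9 ⊕ 0xA = 0x3.
C3: T = 0xD, S = E(K, T) = 0xB; 0x0 ⊕ 0xB = 0xB.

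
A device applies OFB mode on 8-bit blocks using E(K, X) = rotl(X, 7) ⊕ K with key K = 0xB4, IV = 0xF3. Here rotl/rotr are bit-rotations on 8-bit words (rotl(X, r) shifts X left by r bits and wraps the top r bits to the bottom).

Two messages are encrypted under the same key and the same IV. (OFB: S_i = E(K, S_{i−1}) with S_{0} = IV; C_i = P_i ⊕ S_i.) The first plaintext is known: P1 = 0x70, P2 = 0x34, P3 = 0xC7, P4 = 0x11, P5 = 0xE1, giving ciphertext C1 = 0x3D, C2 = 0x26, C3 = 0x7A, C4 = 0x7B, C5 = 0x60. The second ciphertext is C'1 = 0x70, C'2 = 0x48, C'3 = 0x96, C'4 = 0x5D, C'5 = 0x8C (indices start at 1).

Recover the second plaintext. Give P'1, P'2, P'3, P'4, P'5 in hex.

P'1 = 0x3D, P'2 = 0x5A, P'3 = 0x2B, P'4 = 0x37, P'5 = 0x0D

In OFB with a reused IV, both messages share the same keystream S_i, so C_i ⊕ C'_i = P_i ⊕ P'_i and thus P'_i = P_i ⊕ C_i ⊕ C'_i.
P'1: 0x70 ⊕ 0x3D ⊕ 0x70 = 0x3D.
P'2: 0x34 ⊕ 0x26 ⊕ 0x48 = 0x5A.
P'3: 0xC7 ⊕ 0x7A ⊕ 0x96 = 0x2B.
P'4: 0x11 ⊕ 0x7B ⊕ 0x5D = 0x37.
P'5: 0xE1 ⊕ 0x60 ⊕ 0x8C = 0x0D.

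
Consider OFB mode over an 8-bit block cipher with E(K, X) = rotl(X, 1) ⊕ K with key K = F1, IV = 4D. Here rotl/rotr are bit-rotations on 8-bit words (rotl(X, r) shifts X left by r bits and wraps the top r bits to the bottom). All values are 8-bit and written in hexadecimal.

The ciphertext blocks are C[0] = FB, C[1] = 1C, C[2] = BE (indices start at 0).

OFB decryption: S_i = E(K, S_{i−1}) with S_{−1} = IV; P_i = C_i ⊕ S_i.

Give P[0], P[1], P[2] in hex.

P[0] = 90, P[1] = 3B, P[2] = 01

P[0]: S = E(K, 4D) = 6B; FB ⊕ 6B = 90.
P[1]: S = E(K, 6B) = 27; 1C ⊕ 27 = 3B.
P[2]: S = E(K, 27) = BF; BE ⊕ BF = 01.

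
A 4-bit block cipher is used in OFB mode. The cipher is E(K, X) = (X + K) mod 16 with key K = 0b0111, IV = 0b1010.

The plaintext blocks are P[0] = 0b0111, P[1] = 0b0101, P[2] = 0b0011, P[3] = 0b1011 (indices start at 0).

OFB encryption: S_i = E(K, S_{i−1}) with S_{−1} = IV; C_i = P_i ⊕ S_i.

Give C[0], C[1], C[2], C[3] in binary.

C[0] = 0b0110, C[1] = 0b1101, C[2] = 0b1100, C[3] = 0b1101

C[0]: S = E(K, 0b1010) = 0b0001; 0b0111 ⊕ 0b0001 = 0b0110.
C[1]: S = E(K, 0b0001) = 0b1000; 0b0101 ⊕ 0b1000 = 0b1101.
C[2]: S = E(K, 0b1000) = 0b1111; 0b0011 ⊕ 0b1111 = 0b1100.
C[3]: S = E(K, 0b1111) = 0b0110; 0b1011 ⊕ 0b0110 = 0b1101.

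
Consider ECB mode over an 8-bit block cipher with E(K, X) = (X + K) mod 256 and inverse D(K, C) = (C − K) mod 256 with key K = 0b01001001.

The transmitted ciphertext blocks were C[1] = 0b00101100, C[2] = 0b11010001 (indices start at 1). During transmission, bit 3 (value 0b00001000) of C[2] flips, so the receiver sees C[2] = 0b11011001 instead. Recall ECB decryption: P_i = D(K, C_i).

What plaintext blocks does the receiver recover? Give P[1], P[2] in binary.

P[1] = 0b11100011, P[2] = 0b10010000

Only C[2] changed, to 0b11011001. In ECB, a change in C_i affects only P_i. Decrypting the received ciphertext:
P[1]: D(K, 0b00101100) = 0b11100011.
P[2]: D(K, 0b11011001) = 0b10010000.
Blocks that differ from the original plaintext: P[2].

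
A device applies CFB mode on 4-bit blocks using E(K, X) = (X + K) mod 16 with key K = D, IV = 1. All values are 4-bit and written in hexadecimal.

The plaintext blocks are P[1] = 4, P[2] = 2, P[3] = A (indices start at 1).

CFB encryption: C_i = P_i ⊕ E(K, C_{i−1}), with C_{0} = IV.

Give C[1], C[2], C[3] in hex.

C[1]: E(K, 1) = E; 4 ⊕ E = A.
C[2]: E(K, A) = 7; 2 ⊕ 7 = 5.
C[3]: E(K, 5) = 2; A ⊕ 2 = 8.

C[1] = A, C[2] = 5, C[3] = 8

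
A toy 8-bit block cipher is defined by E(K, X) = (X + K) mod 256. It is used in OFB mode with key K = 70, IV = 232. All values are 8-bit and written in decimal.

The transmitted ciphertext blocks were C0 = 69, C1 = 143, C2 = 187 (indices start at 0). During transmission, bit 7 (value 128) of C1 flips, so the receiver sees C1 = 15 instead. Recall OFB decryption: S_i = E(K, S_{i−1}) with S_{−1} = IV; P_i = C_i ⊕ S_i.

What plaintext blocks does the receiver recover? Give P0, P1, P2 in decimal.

P0 = 107, P1 = 123, P2 = 1

Only C1 changed, to 15. In OFB, a change in C_i flips the same bit in P_i only; the keystream is unaffected. Decrypting the received ciphertext:
P0: S = E(K, 232) = 46; 69 ⊕ 46 = 107.
P1: S = E(K, 46) = 116; 15 ⊕ 116 = 123.
P2: S = E(K, 116) = 186; 187 ⊕ 186 = 1.
Blocks that differ from the original plaintext: P1.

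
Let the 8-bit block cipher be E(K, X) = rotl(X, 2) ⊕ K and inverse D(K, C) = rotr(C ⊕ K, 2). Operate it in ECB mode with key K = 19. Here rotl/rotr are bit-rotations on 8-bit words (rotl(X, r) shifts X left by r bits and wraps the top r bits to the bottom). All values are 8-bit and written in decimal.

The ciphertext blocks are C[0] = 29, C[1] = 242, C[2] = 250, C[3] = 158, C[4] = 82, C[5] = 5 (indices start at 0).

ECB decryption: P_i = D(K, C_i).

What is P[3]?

P[3]: D(K, 158) = 99.

P[3] = 99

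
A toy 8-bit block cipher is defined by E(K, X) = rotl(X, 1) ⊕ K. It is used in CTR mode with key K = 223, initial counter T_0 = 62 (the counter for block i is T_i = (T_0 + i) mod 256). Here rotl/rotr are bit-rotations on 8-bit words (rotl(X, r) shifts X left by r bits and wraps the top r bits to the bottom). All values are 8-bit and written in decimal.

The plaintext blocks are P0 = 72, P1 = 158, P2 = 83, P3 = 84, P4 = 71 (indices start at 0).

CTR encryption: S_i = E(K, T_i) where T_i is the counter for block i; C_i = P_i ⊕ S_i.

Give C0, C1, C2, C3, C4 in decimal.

C0: T = 62, S = E(K, T) = 163; 72 ⊕ 163 = 235.
C1: T = 63, S = E(K, T) = 161; 158 ⊕ 161 = 63.
C2: T = 64, S = E(K, T) = 95; 83 ⊕ 95 = 12.
C3: T = 65, S = E(K, T) = 93; 84 ⊕ 93 = 9.
C4: T = 66, S = E(K, T) = 91; 71 ⊕ 91 = 28.

C0 = 235, C1 = 63, C2 = 12, C3 = 9, C4 = 28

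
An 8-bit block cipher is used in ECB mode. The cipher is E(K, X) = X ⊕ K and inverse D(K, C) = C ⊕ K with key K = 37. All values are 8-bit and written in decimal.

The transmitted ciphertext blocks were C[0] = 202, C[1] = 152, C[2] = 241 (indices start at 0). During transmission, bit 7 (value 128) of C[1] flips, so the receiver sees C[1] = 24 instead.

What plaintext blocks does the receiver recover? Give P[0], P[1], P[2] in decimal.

ECB decryption: P_i = D(K, C_i).
Only C[1] changed, to 24. In ECB, a change in C_i affects only P_i. Decrypting the received ciphertext:
P[0]: D(K, 202) = 239.
P[1]: D(K, 24) = 61.
P[2]: D(K, 241) = 212.
Blocks that differ from the original plaintext: P[1].

P[0] = 239, P[1] = 61, P[2] = 212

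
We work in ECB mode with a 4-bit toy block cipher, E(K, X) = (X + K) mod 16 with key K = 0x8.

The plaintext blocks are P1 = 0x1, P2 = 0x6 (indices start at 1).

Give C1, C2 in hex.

C1 = 0x9, C2 = 0xE

ECB encryption: C_i = E(K, P_i).
C1: E(K, 0x1) = 0x9.
C2: E(K, 0x6) = 0xE.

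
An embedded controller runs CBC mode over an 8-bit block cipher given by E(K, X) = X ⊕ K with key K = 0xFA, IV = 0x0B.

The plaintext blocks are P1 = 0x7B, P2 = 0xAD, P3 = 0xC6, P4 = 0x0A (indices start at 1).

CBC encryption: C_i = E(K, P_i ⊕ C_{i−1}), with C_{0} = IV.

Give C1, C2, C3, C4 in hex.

C1: P1 ⊕ 0x0B = 0x70; E(K, 0x70) = 0x8A.
C2: P2 ⊕ 0x8A = 0x27; E(K, 0x27) = 0xDD.
C3: P3 ⊕ 0xDD = 0x1B; E(K, 0x1B) = 0xE1.
C4: P4 ⊕ 0xE1 = 0xEB; E(K, 0xEB) = 0x11.

C1 = 0x8A, C2 = 0xDD, C3 = 0xE1, C4 = 0x11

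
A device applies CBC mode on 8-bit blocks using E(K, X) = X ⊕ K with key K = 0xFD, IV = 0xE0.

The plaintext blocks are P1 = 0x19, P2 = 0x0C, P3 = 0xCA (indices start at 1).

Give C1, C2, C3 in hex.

C1 = 0x04, C2 = 0xF5, C3 = 0xC2

CBC encryption: C_i = E(K, P_i ⊕ C_{i−1}), with C_{0} = IV.
C1: P1 ⊕ 0xE0 = 0xF9; E(K, 0xF9) = 0x04.
C2: P2 ⊕ 0x04 = 0x08; E(K, 0x08) = 0xF5.
C3: P3 ⊕ 0xF5 = 0x3F; E(K, 0x3F) = 0xC2.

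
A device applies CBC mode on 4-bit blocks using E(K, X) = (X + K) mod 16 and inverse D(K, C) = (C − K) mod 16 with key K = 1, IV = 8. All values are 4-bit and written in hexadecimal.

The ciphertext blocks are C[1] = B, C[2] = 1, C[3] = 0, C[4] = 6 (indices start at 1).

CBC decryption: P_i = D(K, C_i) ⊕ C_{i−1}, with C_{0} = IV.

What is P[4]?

P[4] = 5

P[4]: D(K, 6) = 5; 5 ⊕ 0 = 5.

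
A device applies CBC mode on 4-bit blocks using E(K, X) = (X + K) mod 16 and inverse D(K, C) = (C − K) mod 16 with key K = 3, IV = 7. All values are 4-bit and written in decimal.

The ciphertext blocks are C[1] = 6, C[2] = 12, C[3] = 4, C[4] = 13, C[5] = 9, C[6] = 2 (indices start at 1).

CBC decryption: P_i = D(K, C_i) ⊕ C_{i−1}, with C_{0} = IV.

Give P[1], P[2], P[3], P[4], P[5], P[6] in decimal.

P[1] = 4, P[2] = 15, P[3] = 13, P[4] = 14, P[5] = 11, P[6] = 6

P[1]: D(K, 6) = 3; 3 ⊕ 7 = 4.
P[2]: D(K, 12) = 9; 9 ⊕ 6 = 15.
P[3]: D(K, 4) = 1; 1 ⊕ 12 = 13.
P[4]: D(K, 13) = 10; 10 ⊕ 4 = 14.
P[5]: D(K, 9) = 6; 6 ⊕ 13 = 11.
P[6]: D(K, 2) = 15; 15 ⊕ 9 = 6.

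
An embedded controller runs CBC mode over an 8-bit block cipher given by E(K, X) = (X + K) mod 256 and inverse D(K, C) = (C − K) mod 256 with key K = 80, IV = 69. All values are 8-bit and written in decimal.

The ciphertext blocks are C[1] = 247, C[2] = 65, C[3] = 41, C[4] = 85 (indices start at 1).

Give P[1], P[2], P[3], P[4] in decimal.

P[1] = 226, P[2] = 6, P[3] = 152, P[4] = 44

CBC decryption: P_i = D(K, C_i) ⊕ C_{i−1}, with C_{0} = IV.
P[1]: D(K, 247) = 167; 167 ⊕ 69 = 226.
P[2]: D(K, 65) = 241; 241 ⊕ 247 = 6.
P[3]: D(K, 41) = 217; 217 ⊕ 65 = 152.
P[4]: D(K, 85) = 5; 5 ⊕ 41 = 44.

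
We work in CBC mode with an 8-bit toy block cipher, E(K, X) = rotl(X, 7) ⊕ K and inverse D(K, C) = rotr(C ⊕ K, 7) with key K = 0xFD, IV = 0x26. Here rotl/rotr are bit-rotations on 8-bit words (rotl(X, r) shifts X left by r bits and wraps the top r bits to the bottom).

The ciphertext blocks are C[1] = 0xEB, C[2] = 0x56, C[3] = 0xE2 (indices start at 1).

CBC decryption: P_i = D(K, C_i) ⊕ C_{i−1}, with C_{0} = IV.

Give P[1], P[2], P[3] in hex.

P[1]: D(K, 0xEB) = 0x2C; 0x2C ⊕ 0x26 = 0x0A.
P[2]: D(K, 0x56) = 0x57; 0x57 ⊕ 0xEB = 0xBC.
P[3]: D(K, 0xE2) = 0x3E; 0x3E ⊕ 0x56 = 0x68.

P[1] = 0x0A, P[2] = 0xBC, P[3] = 0x68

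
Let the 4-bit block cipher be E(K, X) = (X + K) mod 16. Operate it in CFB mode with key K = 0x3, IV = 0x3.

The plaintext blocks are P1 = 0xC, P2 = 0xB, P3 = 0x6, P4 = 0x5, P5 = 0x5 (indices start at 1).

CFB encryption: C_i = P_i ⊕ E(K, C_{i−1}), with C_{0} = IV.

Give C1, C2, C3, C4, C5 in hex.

C1 = 0xA, C2 = 0x6, C3 = 0xF, C4 = 0x7, C5 = 0xF

C1: E(K, 0x3) = 0x6; 0xC ⊕ 0x6 = 0xA.
C2: E(K, 0xA) = 0xD; 0xB ⊕ 0xD = 0x6.
C3: E(K, 0x6) = 0x9; 0x6 ⊕ 0x9 = 0xF.
C4: E(K, 0xF) = 0x2; 0x5 ⊕ 0x2 = 0x7.
C5: E(K, 0x7) = 0xA; 0x5 ⊕ 0xA = 0xF.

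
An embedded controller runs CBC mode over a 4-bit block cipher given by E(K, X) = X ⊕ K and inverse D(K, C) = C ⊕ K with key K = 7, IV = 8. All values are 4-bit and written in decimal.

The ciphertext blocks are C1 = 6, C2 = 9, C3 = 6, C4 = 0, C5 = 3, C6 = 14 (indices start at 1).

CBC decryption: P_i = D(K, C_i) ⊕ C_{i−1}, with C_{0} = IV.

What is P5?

P5 = 4

P5: D(K, 3) = 4; 4 ⊕ 0 = 4.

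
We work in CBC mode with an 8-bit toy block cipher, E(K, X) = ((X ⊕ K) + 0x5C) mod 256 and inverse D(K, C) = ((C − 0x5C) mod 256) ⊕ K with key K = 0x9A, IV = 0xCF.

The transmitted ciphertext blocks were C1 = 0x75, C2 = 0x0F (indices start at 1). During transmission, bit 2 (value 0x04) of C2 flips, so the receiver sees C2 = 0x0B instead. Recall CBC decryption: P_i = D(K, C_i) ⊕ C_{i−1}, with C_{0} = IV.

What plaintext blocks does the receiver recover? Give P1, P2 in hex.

Only C2 changed, to 0x0B. In CBC, a change in C_i garbles P_i and flips the same bit in P_{i+1}. Decrypting the received ciphertext:
P1: D(K, 0x75) = 0x83; 0x83 ⊕ 0xCF = 0x4C.
P2: D(K, 0x0B) = 0x35; 0x35 ⊕ 0x75 = 0x40.
Blocks that differ from the original plaintext: P2.

P1 = 0x4C, P2 = 0x40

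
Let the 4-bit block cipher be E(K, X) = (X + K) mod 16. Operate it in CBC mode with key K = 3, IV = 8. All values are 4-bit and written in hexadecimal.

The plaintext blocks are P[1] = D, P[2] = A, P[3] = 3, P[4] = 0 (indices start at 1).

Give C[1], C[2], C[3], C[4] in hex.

C[1] = 8, C[2] = 5, C[3] = 9, C[4] = C

CBC encryption: C_i = E(K, P_i ⊕ C_{i−1}), with C_{0} = IV.
C[1]: P[1] ⊕ 8 = 5; E(K, 5) = 8.
C[2]: P[2] ⊕ 8 = 2; E(K, 2) = 5.
C[3]: P[3] ⊕ 5 = 6; E(K, 6) = 9.
C[4]: P[4] ⊕ 9 = 9; E(K, 9) = C.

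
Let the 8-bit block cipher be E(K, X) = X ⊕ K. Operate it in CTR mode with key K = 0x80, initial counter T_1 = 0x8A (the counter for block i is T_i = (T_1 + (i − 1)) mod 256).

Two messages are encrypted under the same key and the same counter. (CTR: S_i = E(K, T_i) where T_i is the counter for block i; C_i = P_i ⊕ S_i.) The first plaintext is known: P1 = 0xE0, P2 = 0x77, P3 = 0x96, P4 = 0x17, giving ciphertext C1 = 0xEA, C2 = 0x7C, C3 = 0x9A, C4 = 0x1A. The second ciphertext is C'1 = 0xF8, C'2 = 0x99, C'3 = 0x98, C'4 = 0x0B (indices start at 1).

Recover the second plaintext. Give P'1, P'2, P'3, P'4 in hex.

In CTR with a reused counter, both messages share the same keystream S_i, so C_i ⊕ C'_i = P_i ⊕ P'_i and thus P'_i = P_i ⊕ C_i ⊕ C'_i.
P'1: 0xE0 ⊕ 0xEA ⊕ 0xF8 = 0xF2.
P'2: 0x77 ⊕ 0x7C ⊕ 0x99 = 0x92.
P'3: 0x96 ⊕ 0x9A ⊕ 0x98 = 0x94.
P'4: 0x17 ⊕ 0x1A ⊕ 0x0B = 0x06.

P'1 = 0xF2, P'2 = 0x92, P'3 = 0x94, P'4 = 0x06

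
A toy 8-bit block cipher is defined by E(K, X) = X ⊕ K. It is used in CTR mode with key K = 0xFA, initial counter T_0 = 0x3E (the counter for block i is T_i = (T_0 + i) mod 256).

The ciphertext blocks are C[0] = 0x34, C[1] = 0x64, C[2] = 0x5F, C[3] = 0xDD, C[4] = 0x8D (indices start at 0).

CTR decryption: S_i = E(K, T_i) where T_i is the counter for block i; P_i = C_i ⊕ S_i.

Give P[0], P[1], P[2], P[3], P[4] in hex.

P[0] = 0xF0, P[1] = 0xA1, P[2] = 0xE5, P[3] = 0x66, P[4] = 0x35

P[0]: T = 0x3E, S = E(K, T) = 0xC4; 0x34 ⊕ 0xC4 = 0xF0.
P[1]: T = 0x3F, S = E(K, T) = 0xC5; 0x64 ⊕ 0xC5 = 0xA1.
P[2]: T = 0x40, S = E(K, T) = 0xBA; 0x5F ⊕ 0xBA = 0xE5.
P[3]: T = 0x41, S = E(K, T) = 0xBB; 0xDD ⊕ 0xBB = 0x66.
P[4]: T = 0x42, S = E(K, T) = 0xB8; 0x8D ⊕ 0xB8 = 0x35.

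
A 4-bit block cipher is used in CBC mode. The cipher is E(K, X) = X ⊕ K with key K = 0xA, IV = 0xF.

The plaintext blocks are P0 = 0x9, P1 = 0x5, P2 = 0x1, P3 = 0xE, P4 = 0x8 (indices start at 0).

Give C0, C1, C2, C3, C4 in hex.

CBC encryption: C_i = E(K, P_i ⊕ C_{i−1}), with C_{−1} = IV.
C0: P0 ⊕ 0xF = 0x6; E(K, 0x6) = 0xC.
C1: P1 ⊕ 0xC = 0x9; E(K, 0x9) = 0x3.
C2: P2 ⊕ 0x3 = 0x2; E(K, 0x2) = 0x8.
C3: P3 ⊕ 0x8 = 0x6; E(K, 0x6) = 0xC.
C4: P4 ⊕ 0xC = 0x4; E(K, 0x4) = 0xE.

C0 = 0xC, C1 = 0x3, C2 = 0x8, C3 = 0xC, C4 = 0xE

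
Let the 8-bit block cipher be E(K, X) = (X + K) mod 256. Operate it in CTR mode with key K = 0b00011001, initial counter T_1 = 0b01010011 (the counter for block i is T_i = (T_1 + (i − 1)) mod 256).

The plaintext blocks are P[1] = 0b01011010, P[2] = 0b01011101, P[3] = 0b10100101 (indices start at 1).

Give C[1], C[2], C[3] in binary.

CTR encryption: S_i = E(K, T_i) where T_i is the counter for block i; C_i = P_i ⊕ S_i.
C[1]: T = 0b01010011, S = E(K, T) = 0b01101100; 0b01011010 ⊕ 0b01101100 = 0b00110110.
C[2]: T = 0b01010100, S = E(K, T) = 0b01101101; 0b01011101 ⊕ 0b01101101 = 0b00110000.
C[3]: T = 0b01010101, S = E(K, T) = 0b01101110; 0b10100101 ⊕ 0b01101110 = 0b11001011.

C[1] = 0b00110110, C[2] = 0b00110000, C[3] = 0b11001011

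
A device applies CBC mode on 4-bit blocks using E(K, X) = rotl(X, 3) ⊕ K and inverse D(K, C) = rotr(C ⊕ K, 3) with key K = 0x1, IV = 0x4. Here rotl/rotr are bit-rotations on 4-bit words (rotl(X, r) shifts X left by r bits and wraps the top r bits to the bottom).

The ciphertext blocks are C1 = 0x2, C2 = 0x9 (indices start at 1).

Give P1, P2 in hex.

P1 = 0x2, P2 = 0x3

CBC decryption: P_i = D(K, C_i) ⊕ C_{i−1}, with C_{0} = IV.
P1: D(K, 0x2) = 0x6; 0x6 ⊕ 0x4 = 0x2.
P2: D(K, 0x9) = 0x1; 0x1 ⊕ 0x2 = 0x3.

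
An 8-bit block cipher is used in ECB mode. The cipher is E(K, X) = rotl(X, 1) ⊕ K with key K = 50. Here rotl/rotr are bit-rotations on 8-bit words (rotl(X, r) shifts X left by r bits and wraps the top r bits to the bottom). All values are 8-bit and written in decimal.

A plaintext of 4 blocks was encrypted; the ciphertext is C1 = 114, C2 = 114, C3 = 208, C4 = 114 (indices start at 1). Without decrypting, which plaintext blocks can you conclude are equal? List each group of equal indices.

P1 = P2 = P4

ECB encrypts each block independently with the same key, so equal ciphertext blocks imply equal plaintext blocks.
C1 = C2 = C4 = 114, so P1 = P2 = P4.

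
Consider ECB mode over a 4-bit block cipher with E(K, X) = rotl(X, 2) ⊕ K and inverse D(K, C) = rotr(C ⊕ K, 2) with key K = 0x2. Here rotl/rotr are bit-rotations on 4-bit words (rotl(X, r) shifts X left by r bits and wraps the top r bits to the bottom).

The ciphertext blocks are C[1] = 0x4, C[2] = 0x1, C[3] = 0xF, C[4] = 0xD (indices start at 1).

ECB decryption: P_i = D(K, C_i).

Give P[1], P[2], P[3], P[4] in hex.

P[1]: D(K, 0x4) = 0x9.
P[2]: D(K, 0x1) = 0xC.
P[3]: D(K, 0xF) = 0x7.
P[4]: D(K, 0xD) = 0xF.

P[1] = 0x9, P[2] = 0xC, P[3] = 0x7, P[4] = 0xF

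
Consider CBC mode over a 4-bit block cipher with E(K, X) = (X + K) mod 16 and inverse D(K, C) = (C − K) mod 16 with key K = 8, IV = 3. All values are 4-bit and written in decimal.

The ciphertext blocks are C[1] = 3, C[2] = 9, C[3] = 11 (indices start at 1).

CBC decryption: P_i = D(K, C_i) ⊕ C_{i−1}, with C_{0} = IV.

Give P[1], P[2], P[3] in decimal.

P[1]: D(K, 3) = 11; 11 ⊕ 3 = 8.
P[2]: D(K, 9) = 1; 1 ⊕ 3 = 2.
P[3]: D(K, 11) = 3; 3 ⊕ 9 = 10.

P[1] = 8, P[2] = 2, P[3] = 10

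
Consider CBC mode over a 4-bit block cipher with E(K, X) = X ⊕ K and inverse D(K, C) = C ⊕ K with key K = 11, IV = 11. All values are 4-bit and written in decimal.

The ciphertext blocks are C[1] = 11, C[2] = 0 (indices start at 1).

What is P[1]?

P[1] = 11

CBC decryption: P_i = D(K, C_i) ⊕ C_{i−1}, with C_{0} = IV.
P[1]: D(K, 11) = 0; 0 ⊕ 11 = 11.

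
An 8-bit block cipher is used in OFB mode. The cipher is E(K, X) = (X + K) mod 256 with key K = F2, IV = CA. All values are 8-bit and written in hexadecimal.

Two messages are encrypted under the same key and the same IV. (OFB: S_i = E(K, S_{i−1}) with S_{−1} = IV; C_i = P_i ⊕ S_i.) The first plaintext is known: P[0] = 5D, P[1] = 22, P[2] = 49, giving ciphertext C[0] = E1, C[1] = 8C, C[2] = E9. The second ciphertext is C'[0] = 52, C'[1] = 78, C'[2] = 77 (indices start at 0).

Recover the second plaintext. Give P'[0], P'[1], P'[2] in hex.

In OFB with a reused IV, both messages share the same keystream S_i, so C_i ⊕ C'_i = P_i ⊕ P'_i and thus P'_i = P_i ⊕ C_i ⊕ C'_i.
P'[0]: 5D ⊕ E1 ⊕ 52 = EE.
P'[1]: 22 ⊕ 8C ⊕ 78 = D6.
P'[2]: 49 ⊕ E9 ⊕ 77 = D7.

P'[0] = EE, P'[1] = D6, P'[2] = D7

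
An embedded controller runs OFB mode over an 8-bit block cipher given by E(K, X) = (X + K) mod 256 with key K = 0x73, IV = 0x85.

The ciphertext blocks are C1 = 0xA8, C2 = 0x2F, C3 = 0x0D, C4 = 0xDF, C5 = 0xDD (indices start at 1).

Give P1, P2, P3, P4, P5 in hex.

OFB decryption: S_i = E(K, S_{i−1}) with S_{0} = IV; P_i = C_i ⊕ S_i.
P1: S = E(K, 0x85) = 0xF8; 0xA8 ⊕ 0xF8 = 0x50.
P2: S = E(K, 0xF8) = 0x6B; 0x2F ⊕ 0x6B = 0x44.
P3: S = E(K, 0x6B) = 0xDE; 0x0D ⊕ 0xDE = 0xD3.
P4: S = E(K, 0xDE) = 0x51; 0xDF ⊕ 0x51 = 0x8E.
P5: S = E(K, 0x51) = 0xC4; 0xDD ⊕ 0xC4 = 0x19.

P1 = 0x50, P2 = 0x44, P3 = 0xD3, P4 = 0x8E, P5 = 0x19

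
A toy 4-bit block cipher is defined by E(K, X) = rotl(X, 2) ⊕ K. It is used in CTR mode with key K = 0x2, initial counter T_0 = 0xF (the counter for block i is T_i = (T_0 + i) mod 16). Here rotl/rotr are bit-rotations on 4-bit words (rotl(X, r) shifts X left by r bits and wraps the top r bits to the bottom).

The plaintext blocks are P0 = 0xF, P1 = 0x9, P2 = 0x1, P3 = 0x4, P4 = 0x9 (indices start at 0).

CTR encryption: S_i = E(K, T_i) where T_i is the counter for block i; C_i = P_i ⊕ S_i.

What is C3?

C0: T = 0xF, S = E(K, T) = 0xD; 0xF ⊕ 0xD = 0x2.
C1: T = 0x0, S = E(K, T) = 0x2; 0x9 ⊕ 0x2 = 0xB.
C2: T = 0x1, S = E(K, T) = 0x6; 0x1 ⊕ 0x6 = 0x7.
C3: T = 0x2, S = E(K, T) = 0xA; 0x4 ⊕ 0xA = 0xE.

C3 = 0xE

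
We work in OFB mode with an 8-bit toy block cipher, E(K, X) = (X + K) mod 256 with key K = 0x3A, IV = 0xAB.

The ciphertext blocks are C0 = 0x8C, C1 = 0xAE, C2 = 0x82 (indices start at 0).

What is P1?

P1 = 0xB1

OFB decryption: S_i = E(K, S_{i−1}) with S_{−1} = IV; P_i = C_i ⊕ S_i.
P0: S = E(K, 0xAB) = 0xE5; 0x8C ⊕ 0xE5 = 0x69.
P1: S = E(K, 0xE5) = 0x1F; 0xAE ⊕ 0x1F = 0xB1.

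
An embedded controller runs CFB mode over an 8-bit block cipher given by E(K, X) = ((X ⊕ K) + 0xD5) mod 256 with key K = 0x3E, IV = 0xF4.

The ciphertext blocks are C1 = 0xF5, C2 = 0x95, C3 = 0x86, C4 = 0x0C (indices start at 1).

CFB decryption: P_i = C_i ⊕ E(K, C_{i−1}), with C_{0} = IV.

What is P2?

P2 = 0x35

P2: E(K, 0xF5) = 0xA0; 0x95 ⊕ 0xA0 = 0x35.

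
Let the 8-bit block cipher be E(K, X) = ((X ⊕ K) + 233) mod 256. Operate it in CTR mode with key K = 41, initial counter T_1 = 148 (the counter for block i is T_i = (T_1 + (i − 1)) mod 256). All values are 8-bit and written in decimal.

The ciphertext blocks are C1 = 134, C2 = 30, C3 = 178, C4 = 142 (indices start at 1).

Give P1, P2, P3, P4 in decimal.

CTR decryption: S_i = E(K, T_i) where T_i is the counter for block i; P_i = C_i ⊕ S_i.
P1: T = 148, S = E(K, T) = 166; 134 ⊕ 166 = 32.
P2: T = 149, S = E(K, T) = 165; 30 ⊕ 165 = 187.
P3: T = 150, S = E(K, T) = 168; 178 ⊕ 168 = 26.
P4: T = 151, S = E(K, T) = 167; 142 ⊕ 167 = 41.

P1 = 32, P2 = 187, P3 = 26, P4 = 41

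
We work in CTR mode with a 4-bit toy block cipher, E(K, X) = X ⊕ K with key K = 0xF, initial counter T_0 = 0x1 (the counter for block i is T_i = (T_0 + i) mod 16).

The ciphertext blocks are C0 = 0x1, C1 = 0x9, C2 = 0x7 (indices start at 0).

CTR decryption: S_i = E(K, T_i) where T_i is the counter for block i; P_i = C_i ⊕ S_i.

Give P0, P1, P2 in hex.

P0: T = 0x1, S = E(K, T) = 0xE; 0x1 ⊕ 0xE = 0xF.
P1: T = 0x2, S = E(K, T) = 0xD; 0x9 ⊕ 0xD = 0x4.
P2: T = 0x3, S = E(K, T) = 0xC; 0x7 ⊕ 0xC = 0xB.

P0 = 0xF, P1 = 0x4, P2 = 0xB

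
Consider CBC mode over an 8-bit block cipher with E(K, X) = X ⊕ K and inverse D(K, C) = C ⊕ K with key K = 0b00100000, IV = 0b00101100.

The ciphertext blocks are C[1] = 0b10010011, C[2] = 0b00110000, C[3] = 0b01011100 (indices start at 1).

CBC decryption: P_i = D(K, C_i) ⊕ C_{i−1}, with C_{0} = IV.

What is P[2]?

P[2]: D(K, 0b00110000) = 0b00010000; 0b00010000 ⊕ 0b10010011 = 0b10000011.

P[2] = 0b10000011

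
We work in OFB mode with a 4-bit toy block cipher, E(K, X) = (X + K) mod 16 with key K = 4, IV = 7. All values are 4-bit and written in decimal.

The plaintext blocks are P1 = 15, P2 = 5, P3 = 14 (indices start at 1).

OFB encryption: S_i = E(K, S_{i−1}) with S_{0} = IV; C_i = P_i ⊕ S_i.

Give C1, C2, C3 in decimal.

C1: S = E(K, 7) = 11; 15 ⊕ 11 = 4.
C2: S = E(K, 11) = 15; 5 ⊕ 15 = 10.
C3: S = E(K, 15) = 3; 14 ⊕ 3 = 13.

C1 = 4, C2 = 10, C3 = 13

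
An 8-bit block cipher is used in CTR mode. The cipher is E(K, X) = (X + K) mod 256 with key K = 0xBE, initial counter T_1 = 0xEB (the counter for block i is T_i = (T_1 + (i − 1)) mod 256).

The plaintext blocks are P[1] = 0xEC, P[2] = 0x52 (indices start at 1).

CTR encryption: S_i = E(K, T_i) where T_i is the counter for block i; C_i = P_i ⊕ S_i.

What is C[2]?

C[2] = 0xF8

C[1]: T = 0xEB, S = E(K, T) = 0xA9; 0xEC ⊕ 0xA9 = 0x45.
C[2]: T = 0xEC, S = E(K, T) = 0xAA; 0x52 ⊕ 0xAA = 0xF8.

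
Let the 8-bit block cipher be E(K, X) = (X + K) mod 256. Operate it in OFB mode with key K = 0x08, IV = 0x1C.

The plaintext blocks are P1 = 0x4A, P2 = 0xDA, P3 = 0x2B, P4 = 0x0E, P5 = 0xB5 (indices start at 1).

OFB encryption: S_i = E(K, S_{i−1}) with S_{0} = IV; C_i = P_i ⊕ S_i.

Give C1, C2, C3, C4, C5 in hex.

C1 = 0x6E, C2 = 0xF6, C3 = 0x1F, C4 = 0x32, C5 = 0xF1

C1: S = E(K, 0x1C) = 0x24; 0x4A ⊕ 0x24 = 0x6E.
C2: S = E(K, 0x24) = 0x2C; 0xDA ⊕ 0x2C = 0xF6.
C3: S = E(K, 0x2C) = 0x34; 0x2B ⊕ 0x34 = 0x1F.
C4: S = E(K, 0x34) = 0x3C; 0x0E ⊕ 0x3C = 0x32.
C5: S = E(K, 0x3C) = 0x44; 0xB5 ⊕ 0x44 = 0xF1.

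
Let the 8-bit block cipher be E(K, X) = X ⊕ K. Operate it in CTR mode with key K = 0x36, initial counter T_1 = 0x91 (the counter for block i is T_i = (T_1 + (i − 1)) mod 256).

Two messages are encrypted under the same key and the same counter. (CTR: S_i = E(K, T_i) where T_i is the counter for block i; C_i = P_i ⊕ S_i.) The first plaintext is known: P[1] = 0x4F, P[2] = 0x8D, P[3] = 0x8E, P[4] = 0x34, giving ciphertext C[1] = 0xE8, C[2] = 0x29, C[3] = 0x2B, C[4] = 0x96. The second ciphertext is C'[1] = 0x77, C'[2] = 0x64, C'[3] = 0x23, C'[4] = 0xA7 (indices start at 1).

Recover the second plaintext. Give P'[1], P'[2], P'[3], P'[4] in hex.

P'[1] = 0xD0, P'[2] = 0xC0, P'[3] = 0x86, P'[4] = 0x05

In CTR with a reused counter, both messages share the same keystream S_i, so C_i ⊕ C'_i = P_i ⊕ P'_i and thus P'_i = P_i ⊕ C_i ⊕ C'_i.
P'[1]: 0x4F ⊕ 0xE8 ⊕ 0x77 = 0xD0.
P'[2]: 0x8D ⊕ 0x29 ⊕ 0x64 = 0xC0.
P'[3]: 0x8E ⊕ 0x2B ⊕ 0x23 = 0x86.
P'[4]: 0x34 ⊕ 0x96 ⊕ 0xA7 = 0x05.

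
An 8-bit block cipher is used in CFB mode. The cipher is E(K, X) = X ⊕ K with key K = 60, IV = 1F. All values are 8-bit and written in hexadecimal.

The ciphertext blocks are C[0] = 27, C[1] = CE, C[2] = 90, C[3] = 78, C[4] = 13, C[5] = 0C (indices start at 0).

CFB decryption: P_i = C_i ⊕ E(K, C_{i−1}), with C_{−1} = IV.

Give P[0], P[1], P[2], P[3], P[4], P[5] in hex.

P[0]: E(K, 1F) = 7F; 27 ⊕ 7F = 58.
P[1]: E(K, 27) = 47; CE ⊕ 47 = 89.
P[2]: E(K, CE) = AE; 90 ⊕ AE = 3E.
P[3]: E(K, 90) = F0; 78 ⊕ F0 = 88.
P[4]: E(K, 78) = 18; 13 ⊕ 18 = 0B.
P[5]: E(K, 13) = 73; 0C ⊕ 73 = 7F.

P[0] = 58, P[1] = 89, P[2] = 3E, P[3] = 88, P[4] = 0B, P[5] = 7F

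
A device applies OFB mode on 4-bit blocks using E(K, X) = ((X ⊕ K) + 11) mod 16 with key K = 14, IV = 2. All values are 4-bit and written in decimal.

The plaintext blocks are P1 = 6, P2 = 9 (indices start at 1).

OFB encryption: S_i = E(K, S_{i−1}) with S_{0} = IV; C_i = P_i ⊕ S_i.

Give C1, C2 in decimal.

C1 = 1, C2 = 13

C1: S = E(K, 2) = 7; 6 ⊕ 7 = 1.
C2: S = E(K, 7) = 4; 9 ⊕ 4 = 13.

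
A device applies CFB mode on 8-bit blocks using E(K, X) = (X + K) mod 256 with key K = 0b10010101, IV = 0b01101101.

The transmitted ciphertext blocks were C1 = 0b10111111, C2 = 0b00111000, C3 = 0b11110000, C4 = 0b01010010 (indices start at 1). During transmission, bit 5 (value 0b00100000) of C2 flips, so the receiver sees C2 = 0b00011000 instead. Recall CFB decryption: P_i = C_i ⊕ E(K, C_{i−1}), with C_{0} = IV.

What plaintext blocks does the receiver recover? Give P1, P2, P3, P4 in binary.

Only C2 changed, to 0b00011000. In CFB, a change in C_i flips the same bit in P_i and garbles P_{i+1}. Decrypting the received ciphertext:
P1: E(K, 0b01101101) = 0b00000010; 0b10111111 ⊕ 0b00000010 = 0b10111101.
P2: E(K, 0b10111111) = 0b01010100; 0b00011000 ⊕ 0b01010100 = 0b01001100.
P3: E(K, 0b00011000) = 0b10101101; 0b11110000 ⊕ 0b10101101 = 0b01011101.
P4: E(K, 0b11110000) = 0b10000101; 0b01010010 ⊕ 0b10000101 = 0b11010111.
Blocks that differ from the original plaintext: P2, P3.

P1 = 0b10111101, P2 = 0b01001100, P3 = 0b01011101, P4 = 0b11010111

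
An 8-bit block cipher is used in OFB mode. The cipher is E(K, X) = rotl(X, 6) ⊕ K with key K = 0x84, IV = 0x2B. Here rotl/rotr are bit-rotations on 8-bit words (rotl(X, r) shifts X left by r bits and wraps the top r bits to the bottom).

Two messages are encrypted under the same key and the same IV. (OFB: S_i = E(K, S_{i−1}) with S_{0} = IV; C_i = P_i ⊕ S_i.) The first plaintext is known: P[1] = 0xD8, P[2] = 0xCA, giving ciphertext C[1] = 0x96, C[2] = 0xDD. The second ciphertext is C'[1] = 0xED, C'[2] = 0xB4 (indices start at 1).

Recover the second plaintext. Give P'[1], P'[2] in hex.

In OFB with a reused IV, both messages share the same keystream S_i, so C_i ⊕ C'_i = P_i ⊕ P'_i and thus P'_i = P_i ⊕ C_i ⊕ C'_i.
P'[1]: 0xD8 ⊕ 0x96 ⊕ 0xED = 0xA3.
P'[2]: 0xCA ⊕ 0xDD ⊕ 0xB4 = 0xA3.

P'[1] = 0xA3, P'[2] = 0xA3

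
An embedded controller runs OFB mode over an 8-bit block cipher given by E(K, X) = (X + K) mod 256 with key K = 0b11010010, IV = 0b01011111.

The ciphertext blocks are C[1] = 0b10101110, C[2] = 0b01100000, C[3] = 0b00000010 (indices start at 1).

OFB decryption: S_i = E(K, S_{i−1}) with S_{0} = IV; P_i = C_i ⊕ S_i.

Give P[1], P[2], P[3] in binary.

P[1] = 0b10011111, P[2] = 0b01100011, P[3] = 0b11010111

P[1]: S = E(K, 0b01011111) = 0b00110001; 0b10101110 ⊕ 0b00110001 = 0b10011111.
P[2]: S = E(K, 0b00110001) = 0b00000011; 0b01100000 ⊕ 0b00000011 = 0b01100011.
P[3]: S = E(K, 0b00000011) = 0b11010101; 0b00000010 ⊕ 0b11010101 = 0b11010111.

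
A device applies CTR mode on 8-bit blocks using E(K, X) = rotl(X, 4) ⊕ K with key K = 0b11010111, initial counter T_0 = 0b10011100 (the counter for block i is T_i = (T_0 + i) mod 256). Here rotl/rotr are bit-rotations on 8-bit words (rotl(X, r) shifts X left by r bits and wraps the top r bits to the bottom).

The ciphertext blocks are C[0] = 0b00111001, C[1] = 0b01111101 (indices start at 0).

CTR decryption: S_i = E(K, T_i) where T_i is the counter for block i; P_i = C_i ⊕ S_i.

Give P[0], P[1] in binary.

P[0]: T = 0b10011100, S = E(K, T) = 0b00011110; 0b00111001 ⊕ 0b00011110 = 0b00100111.
P[1]: T = 0b10011101, S = E(K, T) = 0b00001110; 0b01111101 ⊕ 0b00001110 = 0b01110011.

P[0] = 0b00100111, P[1] = 0b01110011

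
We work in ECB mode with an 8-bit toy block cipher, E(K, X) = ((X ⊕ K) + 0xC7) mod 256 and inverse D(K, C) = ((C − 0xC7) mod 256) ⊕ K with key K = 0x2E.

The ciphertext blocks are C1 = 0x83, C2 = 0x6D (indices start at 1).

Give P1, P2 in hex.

ECB decryption: P_i = D(K, C_i).
P1: D(K, 0x83) = 0x92.
P2: D(K, 0x6D) = 0x88.

P1 = 0x92, P2 = 0x88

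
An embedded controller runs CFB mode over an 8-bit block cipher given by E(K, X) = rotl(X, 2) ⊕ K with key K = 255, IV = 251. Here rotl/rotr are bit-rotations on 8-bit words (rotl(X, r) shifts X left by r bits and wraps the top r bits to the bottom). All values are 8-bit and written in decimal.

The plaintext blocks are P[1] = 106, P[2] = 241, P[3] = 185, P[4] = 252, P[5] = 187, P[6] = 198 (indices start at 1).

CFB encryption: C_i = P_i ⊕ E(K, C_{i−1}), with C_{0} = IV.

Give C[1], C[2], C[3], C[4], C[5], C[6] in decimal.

C[1] = 122, C[2] = 231, C[3] = 217, C[4] = 100, C[5] = 213, C[6] = 110

C[1]: E(K, 251) = 16; 106 ⊕ 16 = 122.
C[2]: E(K, 122) = 22; 241 ⊕ 22 = 231.
C[3]: E(K, 231) = 96; 185 ⊕ 96 = 217.
C[4]: E(K, 217) = 152; 252 ⊕ 152 = 100.
C[5]: E(K, 100) = 110; 187 ⊕ 110 = 213.
C[6]: E(K, 213) = 168; 198 ⊕ 168 = 110.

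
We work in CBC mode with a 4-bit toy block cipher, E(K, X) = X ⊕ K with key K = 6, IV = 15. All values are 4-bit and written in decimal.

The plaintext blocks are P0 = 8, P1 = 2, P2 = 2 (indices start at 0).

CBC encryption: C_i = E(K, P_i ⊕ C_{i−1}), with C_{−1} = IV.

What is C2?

C0: P0 ⊕ 15 = 7; E(K, 7) = 1.
C1: P1 ⊕ 1 = 3; E(K, 3) = 5.
C2: P2 ⊕ 5 = 7; E(K, 7) = 1.

C2 = 1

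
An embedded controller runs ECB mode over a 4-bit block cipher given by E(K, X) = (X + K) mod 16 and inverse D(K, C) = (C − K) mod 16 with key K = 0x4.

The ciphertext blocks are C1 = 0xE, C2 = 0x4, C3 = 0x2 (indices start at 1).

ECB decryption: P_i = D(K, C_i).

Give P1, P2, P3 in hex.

P1 = 0xA, P2 = 0x0, P3 = 0xE

P1: D(K, 0xE) = 0xA.
P2: D(K, 0x4) = 0x0.
P3: D(K, 0x2) = 0xE.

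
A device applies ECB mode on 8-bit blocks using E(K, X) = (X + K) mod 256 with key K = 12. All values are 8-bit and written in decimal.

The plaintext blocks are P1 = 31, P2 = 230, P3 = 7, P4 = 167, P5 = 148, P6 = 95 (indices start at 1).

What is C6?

C6 = 107

ECB encryption: C_i = E(K, P_i).
C6: E(K, 95) = 107.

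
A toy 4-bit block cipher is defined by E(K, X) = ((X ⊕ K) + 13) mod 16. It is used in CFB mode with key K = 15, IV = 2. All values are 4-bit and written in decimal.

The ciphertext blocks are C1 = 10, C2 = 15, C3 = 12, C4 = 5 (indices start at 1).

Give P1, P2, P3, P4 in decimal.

P1 = 0, P2 = 13, P3 = 1, P4 = 5

CFB decryption: P_i = C_i ⊕ E(K, C_{i−1}), with C_{0} = IV.
P1: E(K, 2) = 10; 10 ⊕ 10 = 0.
P2: E(K, 10) = 2; 15 ⊕ 2 = 13.
P3: E(K, 15) = 13; 12 ⊕ 13 = 1.
P4: E(K, 12) = 0; 5 ⊕ 0 = 5.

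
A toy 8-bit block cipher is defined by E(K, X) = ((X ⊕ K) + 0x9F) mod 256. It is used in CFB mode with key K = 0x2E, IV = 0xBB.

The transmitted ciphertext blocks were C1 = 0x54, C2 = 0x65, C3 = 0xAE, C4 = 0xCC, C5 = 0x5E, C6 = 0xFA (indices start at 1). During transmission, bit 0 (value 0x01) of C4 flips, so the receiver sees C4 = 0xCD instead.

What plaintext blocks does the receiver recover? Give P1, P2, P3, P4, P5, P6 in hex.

CFB decryption: P_i = C_i ⊕ E(K, C_{i−1}), with C_{0} = IV.
Only C4 changed, to 0xCD. In CFB, a change in C_i flips the same bit in P_i and garbles P_{i+1}. Decrypting the received ciphertext:
P1: E(K, 0xBB) = 0x34; 0x54 ⊕ 0x34 = 0x60.
P2: E(K, 0x54) = 0x19; 0x65 ⊕ 0x19 = 0x7C.
P3: E(K, 0x65) = 0xEA; 0xAE ⊕ 0xEA = 0x44.
P4: E(K, 0xAE) = 0x1F; 0xCD ⊕ 0x1F = 0xD2.
P5: E(K, 0xCD) = 0x82; 0x5E ⊕ 0x82 = 0xDC.
P6: E(K, 0x5E) = 0x0F; 0xFA ⊕ 0x0F = 0xF5.
Blocks that differ from the original plaintext: P4, P5.

P1 = 0x60, P2 = 0x7C, P3 = 0x44, P4 = 0xD2, P5 = 0xDC, P6 = 0xF5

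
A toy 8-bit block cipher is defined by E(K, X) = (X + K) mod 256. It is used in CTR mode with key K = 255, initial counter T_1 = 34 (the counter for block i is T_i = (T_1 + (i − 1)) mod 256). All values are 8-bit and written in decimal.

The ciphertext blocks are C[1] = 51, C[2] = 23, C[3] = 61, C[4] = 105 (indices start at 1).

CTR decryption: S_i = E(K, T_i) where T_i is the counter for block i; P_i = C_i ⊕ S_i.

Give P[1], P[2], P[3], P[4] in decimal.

P[1]: T = 34, S = E(K, T) = 33; 51 ⊕ 33 = 18.
P[2]: T = 35, S = E(K, T) = 34; 23 ⊕ 34 = 53.
P[3]: T = 36, S = E(K, T) = 35; 61 ⊕ 35 = 30.
P[4]: T = 37, S = E(K, T) = 36; 105 ⊕ 36 = 77.

P[1] = 18, P[2] = 53, P[3] = 30, P[4] = 77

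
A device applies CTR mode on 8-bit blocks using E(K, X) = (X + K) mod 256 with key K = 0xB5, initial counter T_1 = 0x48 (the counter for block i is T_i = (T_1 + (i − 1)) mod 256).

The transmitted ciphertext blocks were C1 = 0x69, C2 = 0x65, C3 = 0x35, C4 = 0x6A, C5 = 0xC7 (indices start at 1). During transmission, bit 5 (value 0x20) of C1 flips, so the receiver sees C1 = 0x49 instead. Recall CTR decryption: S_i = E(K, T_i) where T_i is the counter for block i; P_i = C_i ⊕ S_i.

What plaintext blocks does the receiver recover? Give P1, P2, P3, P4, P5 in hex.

Only C1 changed, to 0x49. In CTR, a change in C_i flips the same bit in P_i only; the keystream is unaffected. Decrypting the received ciphertext:
P1: T = 0x48, S = E(K, T) = 0xFD; 0x49 ⊕ 0xFD = 0xB4.
P2: T = 0x49, S = E(K, T) = 0xFE; 0x65 ⊕ 0xFE = 0x9B.
P3: T = 0x4A, S = E(K, T) = 0xFF; 0x35 ⊕ 0xFF = 0xCA.
P4: T = 0x4B, S = E(K, T) = 0x00; 0x6A ⊕ 0x00 = 0x6A.
P5: T = 0x4C, S = E(K, T) = 0x01; 0xC7 ⊕ 0x01 = 0xC6.
Blocks that differ from the original plaintext: P1.

P1 = 0xB4, P2 = 0x9B, P3 = 0xCA, P4 = 0x6A, P5 = 0xC6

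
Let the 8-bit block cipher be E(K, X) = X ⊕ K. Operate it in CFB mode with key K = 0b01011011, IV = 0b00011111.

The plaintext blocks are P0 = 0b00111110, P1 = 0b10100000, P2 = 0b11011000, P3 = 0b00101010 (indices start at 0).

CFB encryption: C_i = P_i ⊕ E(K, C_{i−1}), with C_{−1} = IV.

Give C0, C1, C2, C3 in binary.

C0 = 0b01111010, C1 = 0b10000001, C2 = 0b00000010, C3 = 0b01110011

C0: E(K, 0b00011111) = 0b01000100; 0b00111110 ⊕ 0b01000100 = 0b01111010.
C1: E(K, 0b01111010) = 0b00100001; 0b10100000 ⊕ 0b00100001 = 0b10000001.
C2: E(K, 0b10000001) = 0b11011010; 0b11011000 ⊕ 0b11011010 = 0b00000010.
C3: E(K, 0b00000010) = 0b01011001; 0b00101010 ⊕ 0b01011001 = 0b01110011.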